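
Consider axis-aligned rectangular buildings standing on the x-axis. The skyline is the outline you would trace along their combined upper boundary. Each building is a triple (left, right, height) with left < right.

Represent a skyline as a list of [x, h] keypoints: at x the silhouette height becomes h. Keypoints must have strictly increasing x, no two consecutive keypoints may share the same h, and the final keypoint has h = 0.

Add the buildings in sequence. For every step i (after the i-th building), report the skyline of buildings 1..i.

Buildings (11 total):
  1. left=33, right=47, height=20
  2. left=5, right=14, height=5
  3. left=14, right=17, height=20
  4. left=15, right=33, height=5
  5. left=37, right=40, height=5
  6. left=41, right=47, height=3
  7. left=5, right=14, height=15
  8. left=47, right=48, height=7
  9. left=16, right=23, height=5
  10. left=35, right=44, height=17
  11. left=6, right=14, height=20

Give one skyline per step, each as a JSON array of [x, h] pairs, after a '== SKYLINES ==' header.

== SKYLINES ==
[[33,20],[47,0]]
[[5,5],[14,0],[33,20],[47,0]]
[[5,5],[14,20],[17,0],[33,20],[47,0]]
[[5,5],[14,20],[17,5],[33,20],[47,0]]
[[5,5],[14,20],[17,5],[33,20],[47,0]]
[[5,5],[14,20],[17,5],[33,20],[47,0]]
[[5,15],[14,20],[17,5],[33,20],[47,0]]
[[5,15],[14,20],[17,5],[33,20],[47,7],[48,0]]
[[5,15],[14,20],[17,5],[33,20],[47,7],[48,0]]
[[5,15],[14,20],[17,5],[33,20],[47,7],[48,0]]
[[5,15],[6,20],[17,5],[33,20],[47,7],[48,0]]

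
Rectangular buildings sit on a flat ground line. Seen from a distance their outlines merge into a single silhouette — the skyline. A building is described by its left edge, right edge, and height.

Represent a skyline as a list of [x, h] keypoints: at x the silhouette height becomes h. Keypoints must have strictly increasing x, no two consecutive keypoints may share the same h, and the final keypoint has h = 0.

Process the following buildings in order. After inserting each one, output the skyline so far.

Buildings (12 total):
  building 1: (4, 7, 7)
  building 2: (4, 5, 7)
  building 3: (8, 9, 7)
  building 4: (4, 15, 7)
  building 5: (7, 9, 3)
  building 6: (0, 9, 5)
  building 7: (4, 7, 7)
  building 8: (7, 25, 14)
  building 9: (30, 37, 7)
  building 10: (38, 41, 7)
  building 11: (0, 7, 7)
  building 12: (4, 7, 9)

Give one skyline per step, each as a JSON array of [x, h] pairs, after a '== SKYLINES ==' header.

== SKYLINES ==
[[4,7],[7,0]]
[[4,7],[7,0]]
[[4,7],[7,0],[8,7],[9,0]]
[[4,7],[15,0]]
[[4,7],[15,0]]
[[0,5],[4,7],[15,0]]
[[0,5],[4,7],[15,0]]
[[0,5],[4,7],[7,14],[25,0]]
[[0,5],[4,7],[7,14],[25,0],[30,7],[37,0]]
[[0,5],[4,7],[7,14],[25,0],[30,7],[37,0],[38,7],[41,0]]
[[0,7],[7,14],[25,0],[30,7],[37,0],[38,7],[41,0]]
[[0,7],[4,9],[7,14],[25,0],[30,7],[37,0],[38,7],[41,0]]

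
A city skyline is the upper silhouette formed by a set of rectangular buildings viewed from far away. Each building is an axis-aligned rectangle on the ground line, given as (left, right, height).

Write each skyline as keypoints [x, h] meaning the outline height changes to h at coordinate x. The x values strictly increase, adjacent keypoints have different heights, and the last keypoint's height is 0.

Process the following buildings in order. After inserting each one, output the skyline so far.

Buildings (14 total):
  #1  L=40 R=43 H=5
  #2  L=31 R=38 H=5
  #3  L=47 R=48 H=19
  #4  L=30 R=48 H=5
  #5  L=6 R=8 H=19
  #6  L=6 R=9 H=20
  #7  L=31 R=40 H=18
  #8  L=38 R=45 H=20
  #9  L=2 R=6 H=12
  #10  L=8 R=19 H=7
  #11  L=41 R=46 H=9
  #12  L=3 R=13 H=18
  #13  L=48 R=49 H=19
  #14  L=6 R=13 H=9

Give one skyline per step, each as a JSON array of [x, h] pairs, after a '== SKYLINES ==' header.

== SKYLINES ==
[[40,5],[43,0]]
[[31,5],[38,0],[40,5],[43,0]]
[[31,5],[38,0],[40,5],[43,0],[47,19],[48,0]]
[[30,5],[47,19],[48,0]]
[[6,19],[8,0],[30,5],[47,19],[48,0]]
[[6,20],[9,0],[30,5],[47,19],[48,0]]
[[6,20],[9,0],[30,5],[31,18],[40,5],[47,19],[48,0]]
[[6,20],[9,0],[30,5],[31,18],[38,20],[45,5],[47,19],[48,0]]
[[2,12],[6,20],[9,0],[30,5],[31,18],[38,20],[45,5],[47,19],[48,0]]
[[2,12],[6,20],[9,7],[19,0],[30,5],[31,18],[38,20],[45,5],[47,19],[48,0]]
[[2,12],[6,20],[9,7],[19,0],[30,5],[31,18],[38,20],[45,9],[46,5],[47,19],[48,0]]
[[2,12],[3,18],[6,20],[9,18],[13,7],[19,0],[30,5],[31,18],[38,20],[45,9],[46,5],[47,19],[48,0]]
[[2,12],[3,18],[6,20],[9,18],[13,7],[19,0],[30,5],[31,18],[38,20],[45,9],[46,5],[47,19],[49,0]]
[[2,12],[3,18],[6,20],[9,18],[13,7],[19,0],[30,5],[31,18],[38,20],[45,9],[46,5],[47,19],[49,0]]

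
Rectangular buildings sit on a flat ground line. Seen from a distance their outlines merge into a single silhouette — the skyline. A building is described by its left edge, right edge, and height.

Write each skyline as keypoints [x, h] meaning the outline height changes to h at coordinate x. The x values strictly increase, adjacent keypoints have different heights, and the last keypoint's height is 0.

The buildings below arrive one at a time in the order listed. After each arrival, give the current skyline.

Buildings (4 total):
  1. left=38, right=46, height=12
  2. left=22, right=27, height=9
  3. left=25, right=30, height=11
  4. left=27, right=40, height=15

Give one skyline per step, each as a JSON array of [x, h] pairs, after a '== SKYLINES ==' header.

== SKYLINES ==
[[38,12],[46,0]]
[[22,9],[27,0],[38,12],[46,0]]
[[22,9],[25,11],[30,0],[38,12],[46,0]]
[[22,9],[25,11],[27,15],[40,12],[46,0]]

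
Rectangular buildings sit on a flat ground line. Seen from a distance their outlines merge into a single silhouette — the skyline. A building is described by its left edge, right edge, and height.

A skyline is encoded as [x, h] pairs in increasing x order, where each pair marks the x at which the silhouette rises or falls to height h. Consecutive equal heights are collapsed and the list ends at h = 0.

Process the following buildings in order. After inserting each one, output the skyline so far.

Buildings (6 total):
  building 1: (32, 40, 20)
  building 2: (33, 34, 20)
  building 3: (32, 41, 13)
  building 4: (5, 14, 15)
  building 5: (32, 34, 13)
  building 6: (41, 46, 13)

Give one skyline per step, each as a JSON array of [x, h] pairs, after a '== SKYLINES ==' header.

== SKYLINES ==
[[32,20],[40,0]]
[[32,20],[40,0]]
[[32,20],[40,13],[41,0]]
[[5,15],[14,0],[32,20],[40,13],[41,0]]
[[5,15],[14,0],[32,20],[40,13],[41,0]]
[[5,15],[14,0],[32,20],[40,13],[46,0]]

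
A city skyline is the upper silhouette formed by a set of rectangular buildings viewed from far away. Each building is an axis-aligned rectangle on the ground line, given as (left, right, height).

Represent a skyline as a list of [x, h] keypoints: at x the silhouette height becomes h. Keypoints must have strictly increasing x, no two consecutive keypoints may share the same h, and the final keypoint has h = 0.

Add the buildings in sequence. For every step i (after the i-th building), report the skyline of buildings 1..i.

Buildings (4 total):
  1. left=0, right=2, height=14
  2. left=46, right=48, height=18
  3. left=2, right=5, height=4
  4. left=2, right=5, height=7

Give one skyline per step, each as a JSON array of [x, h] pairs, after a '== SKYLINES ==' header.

== SKYLINES ==
[[0,14],[2,0]]
[[0,14],[2,0],[46,18],[48,0]]
[[0,14],[2,4],[5,0],[46,18],[48,0]]
[[0,14],[2,7],[5,0],[46,18],[48,0]]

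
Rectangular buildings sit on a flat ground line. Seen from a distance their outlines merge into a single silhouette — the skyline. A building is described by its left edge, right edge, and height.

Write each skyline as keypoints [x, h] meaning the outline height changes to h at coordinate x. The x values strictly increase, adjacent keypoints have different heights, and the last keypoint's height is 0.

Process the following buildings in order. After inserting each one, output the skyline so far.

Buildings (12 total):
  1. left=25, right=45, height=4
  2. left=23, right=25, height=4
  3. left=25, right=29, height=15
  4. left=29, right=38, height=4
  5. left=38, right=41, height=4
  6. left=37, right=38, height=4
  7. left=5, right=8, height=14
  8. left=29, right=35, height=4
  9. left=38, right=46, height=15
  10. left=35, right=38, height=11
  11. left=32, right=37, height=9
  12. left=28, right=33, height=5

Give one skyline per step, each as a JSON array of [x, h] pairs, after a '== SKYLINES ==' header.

== SKYLINES ==
[[25,4],[45,0]]
[[23,4],[45,0]]
[[23,4],[25,15],[29,4],[45,0]]
[[23,4],[25,15],[29,4],[45,0]]
[[23,4],[25,15],[29,4],[45,0]]
[[23,4],[25,15],[29,4],[45,0]]
[[5,14],[8,0],[23,4],[25,15],[29,4],[45,0]]
[[5,14],[8,0],[23,4],[25,15],[29,4],[45,0]]
[[5,14],[8,0],[23,4],[25,15],[29,4],[38,15],[46,0]]
[[5,14],[8,0],[23,4],[25,15],[29,4],[35,11],[38,15],[46,0]]
[[5,14],[8,0],[23,4],[25,15],[29,4],[32,9],[35,11],[38,15],[46,0]]
[[5,14],[8,0],[23,4],[25,15],[29,5],[32,9],[35,11],[38,15],[46,0]]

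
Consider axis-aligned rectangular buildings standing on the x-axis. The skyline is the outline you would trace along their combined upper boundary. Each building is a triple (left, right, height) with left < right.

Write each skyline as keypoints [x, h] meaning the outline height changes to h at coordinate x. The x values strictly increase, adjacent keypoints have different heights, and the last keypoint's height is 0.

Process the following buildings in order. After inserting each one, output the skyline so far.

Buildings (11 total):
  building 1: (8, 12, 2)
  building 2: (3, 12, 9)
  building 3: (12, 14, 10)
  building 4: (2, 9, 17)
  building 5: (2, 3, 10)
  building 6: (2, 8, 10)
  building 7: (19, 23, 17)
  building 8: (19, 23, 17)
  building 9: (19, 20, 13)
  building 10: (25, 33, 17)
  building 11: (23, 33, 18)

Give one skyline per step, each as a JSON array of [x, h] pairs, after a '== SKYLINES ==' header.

== SKYLINES ==
[[8,2],[12,0]]
[[3,9],[12,0]]
[[3,9],[12,10],[14,0]]
[[2,17],[9,9],[12,10],[14,0]]
[[2,17],[9,9],[12,10],[14,0]]
[[2,17],[9,9],[12,10],[14,0]]
[[2,17],[9,9],[12,10],[14,0],[19,17],[23,0]]
[[2,17],[9,9],[12,10],[14,0],[19,17],[23,0]]
[[2,17],[9,9],[12,10],[14,0],[19,17],[23,0]]
[[2,17],[9,9],[12,10],[14,0],[19,17],[23,0],[25,17],[33,0]]
[[2,17],[9,9],[12,10],[14,0],[19,17],[23,18],[33,0]]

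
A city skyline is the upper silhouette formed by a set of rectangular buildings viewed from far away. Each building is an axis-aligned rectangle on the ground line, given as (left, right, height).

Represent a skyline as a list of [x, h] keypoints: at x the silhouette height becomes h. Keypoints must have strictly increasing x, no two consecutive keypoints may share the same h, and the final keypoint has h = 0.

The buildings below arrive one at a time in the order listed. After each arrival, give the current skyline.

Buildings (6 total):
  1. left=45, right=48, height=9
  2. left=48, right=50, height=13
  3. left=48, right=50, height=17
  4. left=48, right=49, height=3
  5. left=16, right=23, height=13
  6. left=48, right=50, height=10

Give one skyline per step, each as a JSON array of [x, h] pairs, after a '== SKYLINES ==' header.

== SKYLINES ==
[[45,9],[48,0]]
[[45,9],[48,13],[50,0]]
[[45,9],[48,17],[50,0]]
[[45,9],[48,17],[50,0]]
[[16,13],[23,0],[45,9],[48,17],[50,0]]
[[16,13],[23,0],[45,9],[48,17],[50,0]]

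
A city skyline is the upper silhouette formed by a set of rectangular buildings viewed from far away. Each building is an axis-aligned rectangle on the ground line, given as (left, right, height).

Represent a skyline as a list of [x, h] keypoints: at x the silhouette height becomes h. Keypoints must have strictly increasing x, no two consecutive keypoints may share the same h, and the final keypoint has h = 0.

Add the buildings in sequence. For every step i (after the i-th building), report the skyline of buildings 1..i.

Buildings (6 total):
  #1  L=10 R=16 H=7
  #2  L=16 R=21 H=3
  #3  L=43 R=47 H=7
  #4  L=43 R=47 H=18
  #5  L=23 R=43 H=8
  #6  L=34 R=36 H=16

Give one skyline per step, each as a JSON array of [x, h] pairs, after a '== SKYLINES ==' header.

== SKYLINES ==
[[10,7],[16,0]]
[[10,7],[16,3],[21,0]]
[[10,7],[16,3],[21,0],[43,7],[47,0]]
[[10,7],[16,3],[21,0],[43,18],[47,0]]
[[10,7],[16,3],[21,0],[23,8],[43,18],[47,0]]
[[10,7],[16,3],[21,0],[23,8],[34,16],[36,8],[43,18],[47,0]]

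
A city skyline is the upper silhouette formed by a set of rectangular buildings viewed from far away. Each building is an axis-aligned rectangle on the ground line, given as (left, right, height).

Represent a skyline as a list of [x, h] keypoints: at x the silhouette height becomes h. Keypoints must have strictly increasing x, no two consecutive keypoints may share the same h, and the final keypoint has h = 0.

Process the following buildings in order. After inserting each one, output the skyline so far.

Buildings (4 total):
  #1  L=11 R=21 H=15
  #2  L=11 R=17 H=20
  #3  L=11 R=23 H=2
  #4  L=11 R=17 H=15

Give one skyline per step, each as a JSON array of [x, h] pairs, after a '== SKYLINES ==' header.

== SKYLINES ==
[[11,15],[21,0]]
[[11,20],[17,15],[21,0]]
[[11,20],[17,15],[21,2],[23,0]]
[[11,20],[17,15],[21,2],[23,0]]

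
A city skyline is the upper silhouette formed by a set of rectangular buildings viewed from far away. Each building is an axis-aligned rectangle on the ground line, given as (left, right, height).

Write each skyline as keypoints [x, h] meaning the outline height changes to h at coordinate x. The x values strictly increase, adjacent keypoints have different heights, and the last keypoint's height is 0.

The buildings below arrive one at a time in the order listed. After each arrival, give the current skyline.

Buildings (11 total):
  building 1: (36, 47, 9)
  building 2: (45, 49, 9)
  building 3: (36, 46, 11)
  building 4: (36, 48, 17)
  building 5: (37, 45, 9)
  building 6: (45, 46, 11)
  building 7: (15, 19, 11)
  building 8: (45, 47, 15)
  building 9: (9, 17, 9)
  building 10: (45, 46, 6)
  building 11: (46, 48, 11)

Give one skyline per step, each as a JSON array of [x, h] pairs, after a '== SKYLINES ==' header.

== SKYLINES ==
[[36,9],[47,0]]
[[36,9],[49,0]]
[[36,11],[46,9],[49,0]]
[[36,17],[48,9],[49,0]]
[[36,17],[48,9],[49,0]]
[[36,17],[48,9],[49,0]]
[[15,11],[19,0],[36,17],[48,9],[49,0]]
[[15,11],[19,0],[36,17],[48,9],[49,0]]
[[9,9],[15,11],[19,0],[36,17],[48,9],[49,0]]
[[9,9],[15,11],[19,0],[36,17],[48,9],[49,0]]
[[9,9],[15,11],[19,0],[36,17],[48,9],[49,0]]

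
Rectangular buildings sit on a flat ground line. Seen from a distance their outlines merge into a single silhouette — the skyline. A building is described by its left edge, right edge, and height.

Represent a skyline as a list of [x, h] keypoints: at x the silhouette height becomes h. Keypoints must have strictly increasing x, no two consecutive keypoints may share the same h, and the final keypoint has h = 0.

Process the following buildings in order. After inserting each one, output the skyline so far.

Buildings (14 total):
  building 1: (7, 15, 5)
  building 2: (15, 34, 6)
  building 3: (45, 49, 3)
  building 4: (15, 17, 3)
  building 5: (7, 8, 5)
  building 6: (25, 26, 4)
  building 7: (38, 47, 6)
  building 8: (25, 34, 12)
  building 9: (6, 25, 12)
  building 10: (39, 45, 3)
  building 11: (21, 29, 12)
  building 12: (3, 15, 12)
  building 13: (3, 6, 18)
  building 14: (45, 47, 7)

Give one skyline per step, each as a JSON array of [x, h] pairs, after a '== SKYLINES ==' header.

== SKYLINES ==
[[7,5],[15,0]]
[[7,5],[15,6],[34,0]]
[[7,5],[15,6],[34,0],[45,3],[49,0]]
[[7,5],[15,6],[34,0],[45,3],[49,0]]
[[7,5],[15,6],[34,0],[45,3],[49,0]]
[[7,5],[15,6],[34,0],[45,3],[49,0]]
[[7,5],[15,6],[34,0],[38,6],[47,3],[49,0]]
[[7,5],[15,6],[25,12],[34,0],[38,6],[47,3],[49,0]]
[[6,12],[34,0],[38,6],[47,3],[49,0]]
[[6,12],[34,0],[38,6],[47,3],[49,0]]
[[6,12],[34,0],[38,6],[47,3],[49,0]]
[[3,12],[34,0],[38,6],[47,3],[49,0]]
[[3,18],[6,12],[34,0],[38,6],[47,3],[49,0]]
[[3,18],[6,12],[34,0],[38,6],[45,7],[47,3],[49,0]]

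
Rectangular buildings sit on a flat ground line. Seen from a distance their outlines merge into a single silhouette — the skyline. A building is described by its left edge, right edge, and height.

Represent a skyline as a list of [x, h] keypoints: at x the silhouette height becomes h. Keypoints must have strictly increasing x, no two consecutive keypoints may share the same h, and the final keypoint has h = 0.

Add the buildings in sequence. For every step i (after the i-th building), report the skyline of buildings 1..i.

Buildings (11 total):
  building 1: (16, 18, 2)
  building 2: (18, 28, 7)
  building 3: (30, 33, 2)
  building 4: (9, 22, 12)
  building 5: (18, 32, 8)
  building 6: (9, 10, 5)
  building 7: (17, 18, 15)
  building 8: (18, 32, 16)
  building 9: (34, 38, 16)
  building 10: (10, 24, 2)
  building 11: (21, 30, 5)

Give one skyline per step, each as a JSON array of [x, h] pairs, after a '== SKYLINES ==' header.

== SKYLINES ==
[[16,2],[18,0]]
[[16,2],[18,7],[28,0]]
[[16,2],[18,7],[28,0],[30,2],[33,0]]
[[9,12],[22,7],[28,0],[30,2],[33,0]]
[[9,12],[22,8],[32,2],[33,0]]
[[9,12],[22,8],[32,2],[33,0]]
[[9,12],[17,15],[18,12],[22,8],[32,2],[33,0]]
[[9,12],[17,15],[18,16],[32,2],[33,0]]
[[9,12],[17,15],[18,16],[32,2],[33,0],[34,16],[38,0]]
[[9,12],[17,15],[18,16],[32,2],[33,0],[34,16],[38,0]]
[[9,12],[17,15],[18,16],[32,2],[33,0],[34,16],[38,0]]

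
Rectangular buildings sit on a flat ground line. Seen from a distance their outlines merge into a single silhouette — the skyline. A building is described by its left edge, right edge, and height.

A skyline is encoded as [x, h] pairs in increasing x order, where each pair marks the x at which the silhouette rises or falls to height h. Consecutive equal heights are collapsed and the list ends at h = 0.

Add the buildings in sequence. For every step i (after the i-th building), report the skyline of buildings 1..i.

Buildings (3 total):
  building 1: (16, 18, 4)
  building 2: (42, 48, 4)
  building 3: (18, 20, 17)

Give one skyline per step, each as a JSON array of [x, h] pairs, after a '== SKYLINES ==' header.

== SKYLINES ==
[[16,4],[18,0]]
[[16,4],[18,0],[42,4],[48,0]]
[[16,4],[18,17],[20,0],[42,4],[48,0]]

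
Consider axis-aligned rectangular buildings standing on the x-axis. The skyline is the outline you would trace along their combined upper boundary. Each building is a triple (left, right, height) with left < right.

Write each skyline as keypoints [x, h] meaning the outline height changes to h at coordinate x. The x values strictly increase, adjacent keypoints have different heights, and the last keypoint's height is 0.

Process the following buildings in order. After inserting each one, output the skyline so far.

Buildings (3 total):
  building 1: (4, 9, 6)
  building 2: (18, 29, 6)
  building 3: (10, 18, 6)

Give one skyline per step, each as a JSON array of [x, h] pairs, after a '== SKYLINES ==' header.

== SKYLINES ==
[[4,6],[9,0]]
[[4,6],[9,0],[18,6],[29,0]]
[[4,6],[9,0],[10,6],[29,0]]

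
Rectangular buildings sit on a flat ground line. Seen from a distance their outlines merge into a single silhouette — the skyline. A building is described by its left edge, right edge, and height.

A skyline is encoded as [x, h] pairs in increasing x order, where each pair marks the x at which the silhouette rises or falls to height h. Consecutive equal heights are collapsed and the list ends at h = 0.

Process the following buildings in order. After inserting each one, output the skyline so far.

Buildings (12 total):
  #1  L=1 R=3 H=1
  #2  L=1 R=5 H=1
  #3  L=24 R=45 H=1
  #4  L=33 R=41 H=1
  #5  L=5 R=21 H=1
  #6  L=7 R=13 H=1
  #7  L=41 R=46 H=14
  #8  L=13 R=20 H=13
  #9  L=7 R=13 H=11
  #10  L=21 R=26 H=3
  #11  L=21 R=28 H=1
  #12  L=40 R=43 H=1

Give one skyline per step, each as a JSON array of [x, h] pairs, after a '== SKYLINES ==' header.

== SKYLINES ==
[[1,1],[3,0]]
[[1,1],[5,0]]
[[1,1],[5,0],[24,1],[45,0]]
[[1,1],[5,0],[24,1],[45,0]]
[[1,1],[21,0],[24,1],[45,0]]
[[1,1],[21,0],[24,1],[45,0]]
[[1,1],[21,0],[24,1],[41,14],[46,0]]
[[1,1],[13,13],[20,1],[21,0],[24,1],[41,14],[46,0]]
[[1,1],[7,11],[13,13],[20,1],[21,0],[24,1],[41,14],[46,0]]
[[1,1],[7,11],[13,13],[20,1],[21,3],[26,1],[41,14],[46,0]]
[[1,1],[7,11],[13,13],[20,1],[21,3],[26,1],[41,14],[46,0]]
[[1,1],[7,11],[13,13],[20,1],[21,3],[26,1],[41,14],[46,0]]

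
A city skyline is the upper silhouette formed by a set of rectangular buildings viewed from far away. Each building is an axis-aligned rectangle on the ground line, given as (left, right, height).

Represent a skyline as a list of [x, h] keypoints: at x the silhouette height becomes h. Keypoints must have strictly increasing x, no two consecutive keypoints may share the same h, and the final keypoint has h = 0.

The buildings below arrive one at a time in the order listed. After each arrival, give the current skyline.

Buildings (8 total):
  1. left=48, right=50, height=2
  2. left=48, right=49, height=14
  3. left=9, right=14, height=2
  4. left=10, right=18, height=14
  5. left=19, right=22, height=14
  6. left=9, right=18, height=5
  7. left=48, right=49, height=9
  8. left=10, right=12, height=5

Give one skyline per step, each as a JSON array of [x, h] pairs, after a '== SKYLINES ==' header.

== SKYLINES ==
[[48,2],[50,0]]
[[48,14],[49,2],[50,0]]
[[9,2],[14,0],[48,14],[49,2],[50,0]]
[[9,2],[10,14],[18,0],[48,14],[49,2],[50,0]]
[[9,2],[10,14],[18,0],[19,14],[22,0],[48,14],[49,2],[50,0]]
[[9,5],[10,14],[18,0],[19,14],[22,0],[48,14],[49,2],[50,0]]
[[9,5],[10,14],[18,0],[19,14],[22,0],[48,14],[49,2],[50,0]]
[[9,5],[10,14],[18,0],[19,14],[22,0],[48,14],[49,2],[50,0]]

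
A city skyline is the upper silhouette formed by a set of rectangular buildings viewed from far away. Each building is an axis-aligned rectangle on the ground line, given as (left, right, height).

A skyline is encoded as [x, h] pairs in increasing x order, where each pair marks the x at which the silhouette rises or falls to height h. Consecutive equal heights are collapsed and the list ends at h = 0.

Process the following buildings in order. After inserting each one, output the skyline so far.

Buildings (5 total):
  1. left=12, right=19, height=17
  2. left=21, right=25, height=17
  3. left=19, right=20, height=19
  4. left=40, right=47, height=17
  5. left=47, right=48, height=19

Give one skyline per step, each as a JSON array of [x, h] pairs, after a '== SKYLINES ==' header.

== SKYLINES ==
[[12,17],[19,0]]
[[12,17],[19,0],[21,17],[25,0]]
[[12,17],[19,19],[20,0],[21,17],[25,0]]
[[12,17],[19,19],[20,0],[21,17],[25,0],[40,17],[47,0]]
[[12,17],[19,19],[20,0],[21,17],[25,0],[40,17],[47,19],[48,0]]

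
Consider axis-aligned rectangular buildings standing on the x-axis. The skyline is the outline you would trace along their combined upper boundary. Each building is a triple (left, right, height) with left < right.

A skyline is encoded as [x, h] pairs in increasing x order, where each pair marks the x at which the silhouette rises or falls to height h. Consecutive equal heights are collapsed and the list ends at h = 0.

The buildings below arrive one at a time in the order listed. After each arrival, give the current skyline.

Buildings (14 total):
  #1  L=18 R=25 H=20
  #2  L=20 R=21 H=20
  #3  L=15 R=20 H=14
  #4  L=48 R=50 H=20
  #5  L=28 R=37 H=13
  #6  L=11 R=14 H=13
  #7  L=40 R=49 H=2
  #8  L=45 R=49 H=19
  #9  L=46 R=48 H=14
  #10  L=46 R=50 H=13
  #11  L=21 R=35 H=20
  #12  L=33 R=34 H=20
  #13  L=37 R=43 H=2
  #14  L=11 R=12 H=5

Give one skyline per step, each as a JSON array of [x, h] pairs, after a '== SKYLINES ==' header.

== SKYLINES ==
[[18,20],[25,0]]
[[18,20],[25,0]]
[[15,14],[18,20],[25,0]]
[[15,14],[18,20],[25,0],[48,20],[50,0]]
[[15,14],[18,20],[25,0],[28,13],[37,0],[48,20],[50,0]]
[[11,13],[14,0],[15,14],[18,20],[25,0],[28,13],[37,0],[48,20],[50,0]]
[[11,13],[14,0],[15,14],[18,20],[25,0],[28,13],[37,0],[40,2],[48,20],[50,0]]
[[11,13],[14,0],[15,14],[18,20],[25,0],[28,13],[37,0],[40,2],[45,19],[48,20],[50,0]]
[[11,13],[14,0],[15,14],[18,20],[25,0],[28,13],[37,0],[40,2],[45,19],[48,20],[50,0]]
[[11,13],[14,0],[15,14],[18,20],[25,0],[28,13],[37,0],[40,2],[45,19],[48,20],[50,0]]
[[11,13],[14,0],[15,14],[18,20],[35,13],[37,0],[40,2],[45,19],[48,20],[50,0]]
[[11,13],[14,0],[15,14],[18,20],[35,13],[37,0],[40,2],[45,19],[48,20],[50,0]]
[[11,13],[14,0],[15,14],[18,20],[35,13],[37,2],[45,19],[48,20],[50,0]]
[[11,13],[14,0],[15,14],[18,20],[35,13],[37,2],[45,19],[48,20],[50,0]]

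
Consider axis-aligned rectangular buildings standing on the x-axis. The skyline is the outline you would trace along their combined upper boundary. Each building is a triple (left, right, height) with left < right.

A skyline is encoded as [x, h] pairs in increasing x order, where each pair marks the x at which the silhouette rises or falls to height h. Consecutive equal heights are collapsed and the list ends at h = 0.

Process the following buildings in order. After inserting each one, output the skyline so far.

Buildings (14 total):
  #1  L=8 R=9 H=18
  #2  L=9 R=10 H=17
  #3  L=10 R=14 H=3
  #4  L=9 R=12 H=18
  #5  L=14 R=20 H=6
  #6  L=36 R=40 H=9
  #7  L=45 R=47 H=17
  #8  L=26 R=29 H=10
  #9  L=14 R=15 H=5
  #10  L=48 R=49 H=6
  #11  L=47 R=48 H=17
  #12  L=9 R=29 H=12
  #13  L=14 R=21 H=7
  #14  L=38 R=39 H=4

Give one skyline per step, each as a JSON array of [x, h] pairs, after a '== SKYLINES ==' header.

== SKYLINES ==
[[8,18],[9,0]]
[[8,18],[9,17],[10,0]]
[[8,18],[9,17],[10,3],[14,0]]
[[8,18],[12,3],[14,0]]
[[8,18],[12,3],[14,6],[20,0]]
[[8,18],[12,3],[14,6],[20,0],[36,9],[40,0]]
[[8,18],[12,3],[14,6],[20,0],[36,9],[40,0],[45,17],[47,0]]
[[8,18],[12,3],[14,6],[20,0],[26,10],[29,0],[36,9],[40,0],[45,17],[47,0]]
[[8,18],[12,3],[14,6],[20,0],[26,10],[29,0],[36,9],[40,0],[45,17],[47,0]]
[[8,18],[12,3],[14,6],[20,0],[26,10],[29,0],[36,9],[40,0],[45,17],[47,0],[48,6],[49,0]]
[[8,18],[12,3],[14,6],[20,0],[26,10],[29,0],[36,9],[40,0],[45,17],[48,6],[49,0]]
[[8,18],[12,12],[29,0],[36,9],[40,0],[45,17],[48,6],[49,0]]
[[8,18],[12,12],[29,0],[36,9],[40,0],[45,17],[48,6],[49,0]]
[[8,18],[12,12],[29,0],[36,9],[40,0],[45,17],[48,6],[49,0]]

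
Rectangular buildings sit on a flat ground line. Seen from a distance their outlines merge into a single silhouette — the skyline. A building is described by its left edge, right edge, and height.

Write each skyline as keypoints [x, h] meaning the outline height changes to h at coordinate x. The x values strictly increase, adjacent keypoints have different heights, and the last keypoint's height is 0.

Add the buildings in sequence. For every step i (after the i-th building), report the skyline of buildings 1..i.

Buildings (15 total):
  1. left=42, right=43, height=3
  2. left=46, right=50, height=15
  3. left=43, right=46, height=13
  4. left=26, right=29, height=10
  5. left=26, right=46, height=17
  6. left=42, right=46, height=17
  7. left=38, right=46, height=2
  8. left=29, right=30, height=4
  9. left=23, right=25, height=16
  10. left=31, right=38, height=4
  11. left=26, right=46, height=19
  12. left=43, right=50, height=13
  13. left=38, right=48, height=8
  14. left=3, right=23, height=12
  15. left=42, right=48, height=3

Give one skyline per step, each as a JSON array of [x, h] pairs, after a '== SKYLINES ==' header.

== SKYLINES ==
[[42,3],[43,0]]
[[42,3],[43,0],[46,15],[50,0]]
[[42,3],[43,13],[46,15],[50,0]]
[[26,10],[29,0],[42,3],[43,13],[46,15],[50,0]]
[[26,17],[46,15],[50,0]]
[[26,17],[46,15],[50,0]]
[[26,17],[46,15],[50,0]]
[[26,17],[46,15],[50,0]]
[[23,16],[25,0],[26,17],[46,15],[50,0]]
[[23,16],[25,0],[26,17],[46,15],[50,0]]
[[23,16],[25,0],[26,19],[46,15],[50,0]]
[[23,16],[25,0],[26,19],[46,15],[50,0]]
[[23,16],[25,0],[26,19],[46,15],[50,0]]
[[3,12],[23,16],[25,0],[26,19],[46,15],[50,0]]
[[3,12],[23,16],[25,0],[26,19],[46,15],[50,0]]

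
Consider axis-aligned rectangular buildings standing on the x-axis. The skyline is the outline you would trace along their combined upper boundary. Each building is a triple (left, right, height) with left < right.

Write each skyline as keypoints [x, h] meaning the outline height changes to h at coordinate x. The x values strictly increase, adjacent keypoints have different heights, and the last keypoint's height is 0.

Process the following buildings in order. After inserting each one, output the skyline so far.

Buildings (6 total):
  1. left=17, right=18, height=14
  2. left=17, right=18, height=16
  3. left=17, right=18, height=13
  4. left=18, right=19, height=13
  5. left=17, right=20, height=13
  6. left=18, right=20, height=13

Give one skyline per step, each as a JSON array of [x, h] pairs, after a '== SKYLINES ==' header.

== SKYLINES ==
[[17,14],[18,0]]
[[17,16],[18,0]]
[[17,16],[18,0]]
[[17,16],[18,13],[19,0]]
[[17,16],[18,13],[20,0]]
[[17,16],[18,13],[20,0]]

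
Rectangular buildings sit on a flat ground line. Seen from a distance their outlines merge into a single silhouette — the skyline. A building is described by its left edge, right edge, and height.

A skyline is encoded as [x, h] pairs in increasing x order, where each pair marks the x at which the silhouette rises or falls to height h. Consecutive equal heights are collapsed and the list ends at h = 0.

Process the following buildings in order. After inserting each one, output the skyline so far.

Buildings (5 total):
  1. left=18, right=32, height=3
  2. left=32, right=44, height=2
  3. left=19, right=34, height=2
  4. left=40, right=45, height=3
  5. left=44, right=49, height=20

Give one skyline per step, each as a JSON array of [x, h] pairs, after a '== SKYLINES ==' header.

== SKYLINES ==
[[18,3],[32,0]]
[[18,3],[32,2],[44,0]]
[[18,3],[32,2],[44,0]]
[[18,3],[32,2],[40,3],[45,0]]
[[18,3],[32,2],[40,3],[44,20],[49,0]]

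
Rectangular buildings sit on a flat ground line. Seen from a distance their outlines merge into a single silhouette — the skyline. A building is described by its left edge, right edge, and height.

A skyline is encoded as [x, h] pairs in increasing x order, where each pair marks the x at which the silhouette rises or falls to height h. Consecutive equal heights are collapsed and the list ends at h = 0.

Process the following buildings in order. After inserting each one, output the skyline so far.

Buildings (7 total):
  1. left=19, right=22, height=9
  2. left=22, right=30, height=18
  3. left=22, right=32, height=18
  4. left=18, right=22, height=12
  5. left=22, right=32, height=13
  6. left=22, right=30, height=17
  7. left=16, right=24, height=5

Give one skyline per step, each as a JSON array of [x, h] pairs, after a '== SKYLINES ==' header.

== SKYLINES ==
[[19,9],[22,0]]
[[19,9],[22,18],[30,0]]
[[19,9],[22,18],[32,0]]
[[18,12],[22,18],[32,0]]
[[18,12],[22,18],[32,0]]
[[18,12],[22,18],[32,0]]
[[16,5],[18,12],[22,18],[32,0]]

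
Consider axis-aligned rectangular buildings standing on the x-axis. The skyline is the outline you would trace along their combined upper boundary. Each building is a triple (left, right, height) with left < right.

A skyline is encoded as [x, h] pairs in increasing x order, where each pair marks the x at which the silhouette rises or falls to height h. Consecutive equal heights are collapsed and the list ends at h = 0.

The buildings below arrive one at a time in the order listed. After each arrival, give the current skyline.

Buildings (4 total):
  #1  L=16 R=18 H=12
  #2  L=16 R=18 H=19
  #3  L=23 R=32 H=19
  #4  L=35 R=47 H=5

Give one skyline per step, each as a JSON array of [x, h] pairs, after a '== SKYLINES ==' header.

== SKYLINES ==
[[16,12],[18,0]]
[[16,19],[18,0]]
[[16,19],[18,0],[23,19],[32,0]]
[[16,19],[18,0],[23,19],[32,0],[35,5],[47,0]]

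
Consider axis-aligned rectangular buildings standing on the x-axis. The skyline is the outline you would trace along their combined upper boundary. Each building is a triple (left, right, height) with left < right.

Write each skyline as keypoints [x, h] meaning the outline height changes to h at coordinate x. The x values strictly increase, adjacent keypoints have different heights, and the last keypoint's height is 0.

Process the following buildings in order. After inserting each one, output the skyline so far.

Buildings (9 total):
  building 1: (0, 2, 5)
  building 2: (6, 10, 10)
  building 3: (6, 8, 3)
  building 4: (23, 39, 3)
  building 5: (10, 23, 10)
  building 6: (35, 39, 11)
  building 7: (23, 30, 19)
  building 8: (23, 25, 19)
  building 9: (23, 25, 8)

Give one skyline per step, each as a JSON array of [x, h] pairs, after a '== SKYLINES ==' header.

== SKYLINES ==
[[0,5],[2,0]]
[[0,5],[2,0],[6,10],[10,0]]
[[0,5],[2,0],[6,10],[10,0]]
[[0,5],[2,0],[6,10],[10,0],[23,3],[39,0]]
[[0,5],[2,0],[6,10],[23,3],[39,0]]
[[0,5],[2,0],[6,10],[23,3],[35,11],[39,0]]
[[0,5],[2,0],[6,10],[23,19],[30,3],[35,11],[39,0]]
[[0,5],[2,0],[6,10],[23,19],[30,3],[35,11],[39,0]]
[[0,5],[2,0],[6,10],[23,19],[30,3],[35,11],[39,0]]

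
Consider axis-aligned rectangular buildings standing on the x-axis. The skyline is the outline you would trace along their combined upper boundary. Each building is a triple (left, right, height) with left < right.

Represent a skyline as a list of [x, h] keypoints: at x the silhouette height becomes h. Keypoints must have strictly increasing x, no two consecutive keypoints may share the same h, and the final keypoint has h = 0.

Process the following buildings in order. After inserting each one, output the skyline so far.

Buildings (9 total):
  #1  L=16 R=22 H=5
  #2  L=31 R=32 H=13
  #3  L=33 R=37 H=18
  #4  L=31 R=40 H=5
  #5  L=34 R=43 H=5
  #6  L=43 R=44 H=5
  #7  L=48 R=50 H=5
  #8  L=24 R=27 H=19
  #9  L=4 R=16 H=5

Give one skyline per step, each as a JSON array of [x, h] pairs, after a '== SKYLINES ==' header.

== SKYLINES ==
[[16,5],[22,0]]
[[16,5],[22,0],[31,13],[32,0]]
[[16,5],[22,0],[31,13],[32,0],[33,18],[37,0]]
[[16,5],[22,0],[31,13],[32,5],[33,18],[37,5],[40,0]]
[[16,5],[22,0],[31,13],[32,5],[33,18],[37,5],[43,0]]
[[16,5],[22,0],[31,13],[32,5],[33,18],[37,5],[44,0]]
[[16,5],[22,0],[31,13],[32,5],[33,18],[37,5],[44,0],[48,5],[50,0]]
[[16,5],[22,0],[24,19],[27,0],[31,13],[32,5],[33,18],[37,5],[44,0],[48,5],[50,0]]
[[4,5],[22,0],[24,19],[27,0],[31,13],[32,5],[33,18],[37,5],[44,0],[48,5],[50,0]]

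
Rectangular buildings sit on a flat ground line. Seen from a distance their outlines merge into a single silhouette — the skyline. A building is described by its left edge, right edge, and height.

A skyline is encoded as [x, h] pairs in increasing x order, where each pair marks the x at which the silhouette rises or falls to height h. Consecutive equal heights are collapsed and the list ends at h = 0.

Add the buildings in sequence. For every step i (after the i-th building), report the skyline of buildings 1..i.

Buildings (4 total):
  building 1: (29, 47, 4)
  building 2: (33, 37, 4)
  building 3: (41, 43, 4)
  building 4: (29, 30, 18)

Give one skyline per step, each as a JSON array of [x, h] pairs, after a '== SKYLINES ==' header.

== SKYLINES ==
[[29,4],[47,0]]
[[29,4],[47,0]]
[[29,4],[47,0]]
[[29,18],[30,4],[47,0]]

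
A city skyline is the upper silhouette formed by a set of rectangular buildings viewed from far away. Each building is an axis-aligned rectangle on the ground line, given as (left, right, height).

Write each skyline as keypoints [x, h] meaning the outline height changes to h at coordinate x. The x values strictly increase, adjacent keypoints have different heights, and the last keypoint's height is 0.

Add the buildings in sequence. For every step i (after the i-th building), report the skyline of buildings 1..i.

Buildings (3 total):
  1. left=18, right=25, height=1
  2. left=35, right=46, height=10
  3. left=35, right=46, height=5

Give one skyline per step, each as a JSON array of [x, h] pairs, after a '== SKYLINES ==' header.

== SKYLINES ==
[[18,1],[25,0]]
[[18,1],[25,0],[35,10],[46,0]]
[[18,1],[25,0],[35,10],[46,0]]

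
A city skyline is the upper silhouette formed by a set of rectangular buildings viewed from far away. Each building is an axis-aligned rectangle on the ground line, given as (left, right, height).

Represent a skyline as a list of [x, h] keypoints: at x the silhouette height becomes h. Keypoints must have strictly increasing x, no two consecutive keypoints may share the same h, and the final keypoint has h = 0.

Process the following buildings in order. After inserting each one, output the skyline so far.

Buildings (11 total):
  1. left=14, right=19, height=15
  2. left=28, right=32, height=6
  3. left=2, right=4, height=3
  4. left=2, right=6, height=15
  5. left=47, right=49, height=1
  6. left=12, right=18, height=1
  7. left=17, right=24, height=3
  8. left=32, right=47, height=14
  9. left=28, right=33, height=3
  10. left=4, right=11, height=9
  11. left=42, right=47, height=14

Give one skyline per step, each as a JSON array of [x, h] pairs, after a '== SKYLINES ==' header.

== SKYLINES ==
[[14,15],[19,0]]
[[14,15],[19,0],[28,6],[32,0]]
[[2,3],[4,0],[14,15],[19,0],[28,6],[32,0]]
[[2,15],[6,0],[14,15],[19,0],[28,6],[32,0]]
[[2,15],[6,0],[14,15],[19,0],[28,6],[32,0],[47,1],[49,0]]
[[2,15],[6,0],[12,1],[14,15],[19,0],[28,6],[32,0],[47,1],[49,0]]
[[2,15],[6,0],[12,1],[14,15],[19,3],[24,0],[28,6],[32,0],[47,1],[49,0]]
[[2,15],[6,0],[12,1],[14,15],[19,3],[24,0],[28,6],[32,14],[47,1],[49,0]]
[[2,15],[6,0],[12,1],[14,15],[19,3],[24,0],[28,6],[32,14],[47,1],[49,0]]
[[2,15],[6,9],[11,0],[12,1],[14,15],[19,3],[24,0],[28,6],[32,14],[47,1],[49,0]]
[[2,15],[6,9],[11,0],[12,1],[14,15],[19,3],[24,0],[28,6],[32,14],[47,1],[49,0]]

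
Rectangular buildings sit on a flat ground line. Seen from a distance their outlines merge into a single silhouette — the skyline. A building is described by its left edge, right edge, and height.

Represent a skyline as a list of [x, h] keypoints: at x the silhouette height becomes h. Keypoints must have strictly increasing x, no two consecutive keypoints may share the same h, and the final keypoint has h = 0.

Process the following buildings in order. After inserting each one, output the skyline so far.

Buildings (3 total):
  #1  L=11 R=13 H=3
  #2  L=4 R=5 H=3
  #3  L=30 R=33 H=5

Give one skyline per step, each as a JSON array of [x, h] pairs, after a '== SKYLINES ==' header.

== SKYLINES ==
[[11,3],[13,0]]
[[4,3],[5,0],[11,3],[13,0]]
[[4,3],[5,0],[11,3],[13,0],[30,5],[33,0]]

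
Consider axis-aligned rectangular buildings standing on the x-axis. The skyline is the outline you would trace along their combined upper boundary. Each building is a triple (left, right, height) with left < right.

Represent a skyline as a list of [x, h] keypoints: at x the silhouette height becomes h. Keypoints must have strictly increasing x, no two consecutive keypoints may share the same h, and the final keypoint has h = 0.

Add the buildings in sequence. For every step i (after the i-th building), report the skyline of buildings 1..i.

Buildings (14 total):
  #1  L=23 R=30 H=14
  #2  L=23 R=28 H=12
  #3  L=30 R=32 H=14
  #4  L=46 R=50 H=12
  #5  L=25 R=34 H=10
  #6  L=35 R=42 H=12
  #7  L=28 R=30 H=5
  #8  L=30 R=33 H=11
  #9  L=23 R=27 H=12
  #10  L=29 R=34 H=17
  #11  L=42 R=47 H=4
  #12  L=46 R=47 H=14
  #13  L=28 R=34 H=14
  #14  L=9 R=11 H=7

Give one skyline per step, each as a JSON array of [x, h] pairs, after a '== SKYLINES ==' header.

== SKYLINES ==
[[23,14],[30,0]]
[[23,14],[30,0]]
[[23,14],[32,0]]
[[23,14],[32,0],[46,12],[50,0]]
[[23,14],[32,10],[34,0],[46,12],[50,0]]
[[23,14],[32,10],[34,0],[35,12],[42,0],[46,12],[50,0]]
[[23,14],[32,10],[34,0],[35,12],[42,0],[46,12],[50,0]]
[[23,14],[32,11],[33,10],[34,0],[35,12],[42,0],[46,12],[50,0]]
[[23,14],[32,11],[33,10],[34,0],[35,12],[42,0],[46,12],[50,0]]
[[23,14],[29,17],[34,0],[35,12],[42,0],[46,12],[50,0]]
[[23,14],[29,17],[34,0],[35,12],[42,4],[46,12],[50,0]]
[[23,14],[29,17],[34,0],[35,12],[42,4],[46,14],[47,12],[50,0]]
[[23,14],[29,17],[34,0],[35,12],[42,4],[46,14],[47,12],[50,0]]
[[9,7],[11,0],[23,14],[29,17],[34,0],[35,12],[42,4],[46,14],[47,12],[50,0]]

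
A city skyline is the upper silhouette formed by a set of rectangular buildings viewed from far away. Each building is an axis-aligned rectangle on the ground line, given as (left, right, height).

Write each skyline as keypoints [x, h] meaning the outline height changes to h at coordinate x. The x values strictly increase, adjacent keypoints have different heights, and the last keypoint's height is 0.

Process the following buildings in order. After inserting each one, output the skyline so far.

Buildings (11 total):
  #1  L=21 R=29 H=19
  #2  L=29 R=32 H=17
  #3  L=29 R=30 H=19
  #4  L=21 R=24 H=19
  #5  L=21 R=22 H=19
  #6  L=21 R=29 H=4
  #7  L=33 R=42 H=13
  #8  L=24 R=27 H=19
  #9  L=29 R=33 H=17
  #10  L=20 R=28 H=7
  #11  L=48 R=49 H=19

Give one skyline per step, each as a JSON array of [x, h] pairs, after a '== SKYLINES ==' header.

== SKYLINES ==
[[21,19],[29,0]]
[[21,19],[29,17],[32,0]]
[[21,19],[30,17],[32,0]]
[[21,19],[30,17],[32,0]]
[[21,19],[30,17],[32,0]]
[[21,19],[30,17],[32,0]]
[[21,19],[30,17],[32,0],[33,13],[42,0]]
[[21,19],[30,17],[32,0],[33,13],[42,0]]
[[21,19],[30,17],[33,13],[42,0]]
[[20,7],[21,19],[30,17],[33,13],[42,0]]
[[20,7],[21,19],[30,17],[33,13],[42,0],[48,19],[49,0]]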